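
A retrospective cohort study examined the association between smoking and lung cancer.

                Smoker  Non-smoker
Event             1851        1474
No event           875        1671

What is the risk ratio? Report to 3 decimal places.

Reading the table with exposure as columns: a = 1851 (Smoker, case), b = 875 (Smoker, non-case), c = 1474 (Non-smoker, case), d = 1671.
Risk in exposed = 1851/2726 = 0.67902; risk in unexposed = 1474/3145 = 0.46868.
RR = 0.67902 / 0.46868 = 1.44878
The risk among the exposed is 1.45 times that among the unexposed.

1.449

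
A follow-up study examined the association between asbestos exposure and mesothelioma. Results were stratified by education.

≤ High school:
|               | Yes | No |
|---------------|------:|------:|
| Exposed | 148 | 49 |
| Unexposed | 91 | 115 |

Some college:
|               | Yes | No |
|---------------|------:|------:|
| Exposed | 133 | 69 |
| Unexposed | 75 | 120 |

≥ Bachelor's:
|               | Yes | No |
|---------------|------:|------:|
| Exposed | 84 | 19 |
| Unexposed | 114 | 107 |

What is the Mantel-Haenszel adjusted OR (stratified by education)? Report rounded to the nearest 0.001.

OR_MH = Σ(aᵢdᵢ/nᵢ) / Σ(bᵢcᵢ/nᵢ), where nᵢ is the stratum total.
Stratum 1 (≤ High school): n = 403; a·d/n = 148·115/403 = 42.2333; b·c/n = 49·91/403 = 11.0645
Stratum 2 (Some college): n = 397; a·d/n = 133·120/397 = 40.2015; b·c/n = 69·75/397 = 13.0353
Stratum 3 (≥ Bachelor's): n = 324; a·d/n = 84·107/324 = 27.7407; b·c/n = 19·114/324 = 6.6852
OR_MH = (42.2333 + 40.2015 + 27.7407) / (11.0645 + 13.0353 + 6.6852) = 110.1755 / 30.7850 = 3.57887

3.579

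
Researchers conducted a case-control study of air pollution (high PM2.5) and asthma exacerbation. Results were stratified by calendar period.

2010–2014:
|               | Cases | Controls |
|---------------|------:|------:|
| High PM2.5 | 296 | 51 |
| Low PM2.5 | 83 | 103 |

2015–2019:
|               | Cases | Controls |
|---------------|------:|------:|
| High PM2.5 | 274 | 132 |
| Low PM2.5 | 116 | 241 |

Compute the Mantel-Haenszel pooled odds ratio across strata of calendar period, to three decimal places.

OR_MH = Σ(aᵢdᵢ/nᵢ) / Σ(bᵢcᵢ/nᵢ), where nᵢ is the stratum total.
Stratum 1 (2010–2014): n = 533; a·d/n = 296·103/533 = 57.2008; b·c/n = 51·83/533 = 7.9418
Stratum 2 (2015–2019): n = 763; a·d/n = 274·241/763 = 86.5452; b·c/n = 132·116/763 = 20.0682
OR_MH = (57.2008 + 86.5452) / (7.9418 + 20.0682) = 143.7460 / 28.0100 = 5.13195

5.132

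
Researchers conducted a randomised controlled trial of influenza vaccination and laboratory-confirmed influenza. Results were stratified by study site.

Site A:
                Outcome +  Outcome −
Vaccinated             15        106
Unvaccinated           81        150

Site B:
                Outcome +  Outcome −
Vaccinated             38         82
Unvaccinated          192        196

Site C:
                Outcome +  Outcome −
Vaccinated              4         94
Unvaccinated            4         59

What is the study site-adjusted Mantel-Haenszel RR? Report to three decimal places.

0.535

RR_MH = Σ(aᵢ·n₀ᵢ/nᵢ) / Σ(cᵢ·n₁ᵢ/nᵢ), with n₁ᵢ = aᵢ+bᵢ (exposed), n₀ᵢ = cᵢ+dᵢ (unexposed), nᵢ = n₁ᵢ+n₀ᵢ.
Stratum 1 (Site A): n₁ = 121, n₀ = 231, n = 352; a·n₀/n = 15·231/352 = 9.8438; c·n₁/n = 81·121/352 = 27.8438
Stratum 2 (Site B): n₁ = 120, n₀ = 388, n = 508; a·n₀/n = 38·388/508 = 29.0236; c·n₁/n = 192·120/508 = 45.3543
Stratum 3 (Site C): n₁ = 98, n₀ = 63, n = 161; a·n₀/n = 4·63/161 = 1.5652; c·n₁/n = 4·98/161 = 2.4348
RR_MH = (9.8438 + 29.0236 + 1.5652) / (27.8438 + 45.3543 + 2.4348) = 40.4326 / 75.6329 = 0.53459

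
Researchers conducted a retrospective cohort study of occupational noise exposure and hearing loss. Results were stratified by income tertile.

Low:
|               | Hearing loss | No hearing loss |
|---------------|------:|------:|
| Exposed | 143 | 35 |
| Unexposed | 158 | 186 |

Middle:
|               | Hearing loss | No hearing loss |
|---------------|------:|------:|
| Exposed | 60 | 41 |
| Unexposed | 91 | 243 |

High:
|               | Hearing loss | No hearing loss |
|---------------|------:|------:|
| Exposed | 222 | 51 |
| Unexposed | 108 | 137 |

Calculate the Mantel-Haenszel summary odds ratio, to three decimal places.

4.804

OR_MH = Σ(aᵢdᵢ/nᵢ) / Σ(bᵢcᵢ/nᵢ), where nᵢ is the stratum total.
Stratum 1 (Low): n = 522; a·d/n = 143·186/522 = 50.9540; b·c/n = 35·158/522 = 10.5939
Stratum 2 (Middle): n = 435; a·d/n = 60·243/435 = 33.5172; b·c/n = 41·91/435 = 8.5770
Stratum 3 (High): n = 518; a·d/n = 222·137/518 = 58.7143; b·c/n = 51·108/518 = 10.6332
OR_MH = (50.9540 + 33.5172 + 58.7143) / (10.5939 + 8.5770 + 10.6332) = 143.1856 / 29.8041 = 4.80423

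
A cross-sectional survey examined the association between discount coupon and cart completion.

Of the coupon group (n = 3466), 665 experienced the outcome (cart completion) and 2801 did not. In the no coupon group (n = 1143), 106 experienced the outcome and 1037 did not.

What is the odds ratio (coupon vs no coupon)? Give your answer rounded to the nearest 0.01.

2.32

From the description: a = 665, b = 2801, c = 106, d = 1037.
OR = (a·d)/(b·c) = (665 × 1037) / (2801 × 106) = 689605 / 296906 = 2.32264
The odds of cart completion are about 2.32 times as high in the coupon group.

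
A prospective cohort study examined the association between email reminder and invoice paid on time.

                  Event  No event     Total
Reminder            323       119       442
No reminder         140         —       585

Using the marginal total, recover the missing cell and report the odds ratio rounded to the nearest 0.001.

8.628

The missing cell is in the unexposed row: 585 − 140 = 445.
So a = 323, b = 119, c = 140, d = 445.
OR = (a·d)/(b·c) = (323 × 445) / (119 × 140) = 143735 / 16660 = 8.62755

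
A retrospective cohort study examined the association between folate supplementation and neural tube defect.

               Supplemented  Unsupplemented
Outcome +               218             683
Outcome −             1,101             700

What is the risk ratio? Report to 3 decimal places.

0.335

Reading the table with exposure as columns: a = 218 (Supplemented, case), b = 1101 (Supplemented, non-case), c = 683 (Unsupplemented, case), d = 700.
Risk in exposed = 218/1319 = 0.16528; risk in unexposed = 683/1383 = 0.49385.
RR = 0.16528 / 0.49385 = 0.33467
The risk is 67% lower among the exposed than among the unexposed.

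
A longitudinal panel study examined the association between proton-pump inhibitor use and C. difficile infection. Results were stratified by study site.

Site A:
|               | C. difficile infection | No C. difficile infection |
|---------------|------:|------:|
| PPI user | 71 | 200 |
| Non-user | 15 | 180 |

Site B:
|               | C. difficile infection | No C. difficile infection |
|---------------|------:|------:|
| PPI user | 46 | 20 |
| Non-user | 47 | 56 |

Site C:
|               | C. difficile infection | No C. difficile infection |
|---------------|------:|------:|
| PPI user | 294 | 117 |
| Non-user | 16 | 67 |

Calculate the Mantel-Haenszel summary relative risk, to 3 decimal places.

2.653

RR_MH = Σ(aᵢ·n₀ᵢ/nᵢ) / Σ(cᵢ·n₁ᵢ/nᵢ), with n₁ᵢ = aᵢ+bᵢ (exposed), n₀ᵢ = cᵢ+dᵢ (unexposed), nᵢ = n₁ᵢ+n₀ᵢ.
Stratum 1 (Site A): n₁ = 271, n₀ = 195, n = 466; a·n₀/n = 71·195/466 = 29.7103; c·n₁/n = 15·271/466 = 8.7232
Stratum 2 (Site B): n₁ = 66, n₀ = 103, n = 169; a·n₀/n = 46·103/169 = 28.0355; c·n₁/n = 47·66/169 = 18.3550
Stratum 3 (Site C): n₁ = 411, n₀ = 83, n = 494; a·n₀/n = 294·83/494 = 49.3968; c·n₁/n = 16·411/494 = 13.3117
RR_MH = (29.7103 + 28.0355 + 49.3968) / (8.7232 + 18.3550 + 13.3117) = 107.1426 / 40.3899 = 2.65270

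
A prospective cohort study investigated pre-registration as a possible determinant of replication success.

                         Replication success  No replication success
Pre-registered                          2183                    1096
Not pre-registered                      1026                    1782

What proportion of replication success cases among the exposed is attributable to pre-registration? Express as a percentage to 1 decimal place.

Cells: a = 2183, b = 1096, c = 1026, d = 1782.
Risk in exposed = 2183/3279 = 0.66575; risk in unexposed = 1026/2808 = 0.36538.
RR = 0.66575/0.36538 = 1.82206
AR% = (RR − 1)/RR × 100 = (1.82206 − 1)/1.82206 × 100 = 45.1170%

45.1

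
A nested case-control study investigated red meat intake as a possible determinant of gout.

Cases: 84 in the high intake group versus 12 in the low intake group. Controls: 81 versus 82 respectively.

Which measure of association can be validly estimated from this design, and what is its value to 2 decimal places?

From the description: a = 84, b = 81, c = 12, d = 82.
This is a nested case-control study: participants were sampled on outcome status, so risks in the source population cannot be estimated directly — relative risk is not valid here. The odds ratio is the appropriate measure.
OR = (a·d)/(b·c) = (84 × 82) / (81 × 12) = 6888 / 972 = 7.08642

7.09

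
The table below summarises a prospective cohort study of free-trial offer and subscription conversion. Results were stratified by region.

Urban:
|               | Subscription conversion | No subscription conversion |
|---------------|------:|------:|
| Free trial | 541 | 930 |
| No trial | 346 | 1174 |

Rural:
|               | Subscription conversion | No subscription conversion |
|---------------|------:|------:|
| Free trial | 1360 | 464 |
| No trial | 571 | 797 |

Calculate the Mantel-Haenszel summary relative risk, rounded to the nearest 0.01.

1.73

RR_MH = Σ(aᵢ·n₀ᵢ/nᵢ) / Σ(cᵢ·n₁ᵢ/nᵢ), with n₁ᵢ = aᵢ+bᵢ (exposed), n₀ᵢ = cᵢ+dᵢ (unexposed), nᵢ = n₁ᵢ+n₀ᵢ.
Stratum 1 (Urban): n₁ = 1471, n₀ = 1520, n = 2991; a·n₀/n = 541·1520/2991 = 274.9315; c·n₁/n = 346·1471/2991 = 170.1658
Stratum 2 (Rural): n₁ = 1824, n₀ = 1368, n = 3192; a·n₀/n = 1360·1368/3192 = 582.8571; c·n₁/n = 571·1824/3192 = 326.2857
RR_MH = (274.9315 + 582.8571) / (170.1658 + 326.2857) = 857.7886 / 496.4515 = 1.72784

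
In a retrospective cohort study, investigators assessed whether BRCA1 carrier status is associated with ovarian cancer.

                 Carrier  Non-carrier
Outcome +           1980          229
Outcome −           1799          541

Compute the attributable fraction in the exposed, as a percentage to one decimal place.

43.2

Reading the table with exposure as columns: a = 1980 (Carrier, case), b = 1799 (Carrier, non-case), c = 229 (Non-carrier, case), d = 541.
Risk in exposed = 1980/3779 = 0.52395; risk in unexposed = 229/770 = 0.29740.
RR = 0.52395/0.29740 = 1.76175
AR% = (RR − 1)/RR × 100 = (1.76175 − 1)/1.76175 × 100 = 43.2382%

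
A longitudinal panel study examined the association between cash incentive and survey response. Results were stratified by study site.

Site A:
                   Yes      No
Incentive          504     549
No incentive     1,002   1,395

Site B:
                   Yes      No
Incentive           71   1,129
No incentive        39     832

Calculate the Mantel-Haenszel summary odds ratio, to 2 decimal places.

1.29

OR_MH = Σ(aᵢdᵢ/nᵢ) / Σ(bᵢcᵢ/nᵢ), where nᵢ is the stratum total.
Stratum 1 (Site A): n = 3450; a·d/n = 504·1395/3450 = 203.7913; b·c/n = 549·1002/3450 = 159.4487
Stratum 2 (Site B): n = 2071; a·d/n = 71·832/2071 = 28.5234; b·c/n = 1129·39/2071 = 21.2607
OR_MH = (203.7913 + 28.5234) / (159.4487 + 21.2607) = 232.3147 / 180.7094 = 1.28557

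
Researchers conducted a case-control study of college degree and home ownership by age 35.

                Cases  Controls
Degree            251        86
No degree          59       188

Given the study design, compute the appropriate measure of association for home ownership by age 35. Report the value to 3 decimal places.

9.300

Cells: a = 251, b = 86, c = 59, d = 188.
This is a case-control study: participants were sampled on outcome status, so risks in the source population cannot be estimated directly — relative risk is not valid here. The odds ratio is the appropriate measure.
OR = (a·d)/(b·c) = (251 × 188) / (86 × 59) = 47188 / 5074 = 9.29996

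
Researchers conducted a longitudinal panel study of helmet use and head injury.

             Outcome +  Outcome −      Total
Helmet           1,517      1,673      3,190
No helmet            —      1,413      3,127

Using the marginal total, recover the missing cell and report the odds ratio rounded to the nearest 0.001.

0.748

The missing cell is in the unexposed row: 3127 − 1413 = 1714.
So a = 1517, b = 1673, c = 1714, d = 1413.
OR = (a·d)/(b·c) = (1517 × 1413) / (1673 × 1714) = 2143521 / 2867522 = 0.74752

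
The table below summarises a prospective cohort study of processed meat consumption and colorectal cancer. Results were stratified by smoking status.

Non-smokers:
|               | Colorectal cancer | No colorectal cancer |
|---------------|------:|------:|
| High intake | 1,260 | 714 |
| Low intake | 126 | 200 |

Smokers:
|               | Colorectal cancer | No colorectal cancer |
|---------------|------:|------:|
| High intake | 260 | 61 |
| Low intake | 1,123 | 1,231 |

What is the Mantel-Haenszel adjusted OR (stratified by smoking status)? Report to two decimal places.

3.54

OR_MH = Σ(aᵢdᵢ/nᵢ) / Σ(bᵢcᵢ/nᵢ), where nᵢ is the stratum total.
Stratum 1 (Non-smokers): n = 2300; a·d/n = 1260·200/2300 = 109.5652; b·c/n = 714·126/2300 = 39.1148
Stratum 2 (Smokers): n = 2675; a·d/n = 260·1231/2675 = 119.6486; b·c/n = 61·1123/2675 = 25.6086
OR_MH = (109.5652 + 119.6486) / (39.1148 + 25.6086) = 229.2138 / 64.7234 = 3.54144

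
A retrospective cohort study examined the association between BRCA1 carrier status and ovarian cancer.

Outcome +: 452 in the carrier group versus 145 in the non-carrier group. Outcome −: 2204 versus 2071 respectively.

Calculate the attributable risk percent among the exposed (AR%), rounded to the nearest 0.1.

From the description: a = 452, b = 2204, c = 145, d = 2071.
Risk in exposed = 452/2656 = 0.17018; risk in unexposed = 145/2216 = 0.06543.
RR = 0.17018/0.06543 = 2.60083
AR% = (RR − 1)/RR × 100 = (2.60083 − 1)/2.60083 × 100 = 61.5507%

61.6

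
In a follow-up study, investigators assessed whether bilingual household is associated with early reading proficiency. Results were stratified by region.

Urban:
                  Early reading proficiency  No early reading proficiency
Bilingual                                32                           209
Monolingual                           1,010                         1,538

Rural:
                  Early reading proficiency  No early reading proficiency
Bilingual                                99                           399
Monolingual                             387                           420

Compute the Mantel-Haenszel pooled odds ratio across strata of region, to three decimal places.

0.255

OR_MH = Σ(aᵢdᵢ/nᵢ) / Σ(bᵢcᵢ/nᵢ), where nᵢ is the stratum total.
Stratum 1 (Urban): n = 2789; a·d/n = 32·1538/2789 = 17.6465; b·c/n = 209·1010/2789 = 75.6866
Stratum 2 (Rural): n = 1305; a·d/n = 99·420/1305 = 31.8621; b·c/n = 399·387/1305 = 118.3241
OR_MH = (17.6465 + 31.8621) / (75.6866 + 118.3241) = 49.5085 / 194.0108 = 0.25518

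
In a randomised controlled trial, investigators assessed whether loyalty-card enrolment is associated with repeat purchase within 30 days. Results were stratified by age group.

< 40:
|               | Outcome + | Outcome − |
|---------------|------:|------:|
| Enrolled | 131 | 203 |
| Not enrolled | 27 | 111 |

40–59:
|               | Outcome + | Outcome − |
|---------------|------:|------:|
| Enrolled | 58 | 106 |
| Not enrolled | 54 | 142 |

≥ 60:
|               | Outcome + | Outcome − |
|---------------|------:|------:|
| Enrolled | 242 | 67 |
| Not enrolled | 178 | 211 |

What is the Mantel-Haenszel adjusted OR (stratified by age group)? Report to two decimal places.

OR_MH = Σ(aᵢdᵢ/nᵢ) / Σ(bᵢcᵢ/nᵢ), where nᵢ is the stratum total.
Stratum 1 (< 40): n = 472; a·d/n = 131·111/472 = 30.8072; b·c/n = 203·27/472 = 11.6123
Stratum 2 (40–59): n = 360; a·d/n = 58·142/360 = 22.8778; b·c/n = 106·54/360 = 15.9000
Stratum 3 (≥ 60): n = 698; a·d/n = 242·211/698 = 73.1547; b·c/n = 67·178/698 = 17.0860
OR_MH = (30.8072 + 22.8778 + 73.1547) / (11.6123 + 15.9000 + 17.0860) = 126.8397 / 44.5982 = 2.84405

2.84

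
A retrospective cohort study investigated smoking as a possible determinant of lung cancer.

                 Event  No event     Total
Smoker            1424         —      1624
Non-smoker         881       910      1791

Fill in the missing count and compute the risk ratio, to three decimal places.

1.783

The missing cell is in the exposed row: 1624 − 1424 = 200.
So a = 1424, b = 200, c = 881, d = 910.
RR = [a/(a+b)] / [c/(c+d)] = (1424/1624) / (881/1791) = 0.87685/0.49190 = 1.78256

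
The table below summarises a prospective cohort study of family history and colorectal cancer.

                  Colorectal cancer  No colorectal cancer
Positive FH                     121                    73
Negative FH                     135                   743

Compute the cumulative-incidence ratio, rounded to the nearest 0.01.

4.06

Cells: a = 121, b = 73, c = 135, d = 743.
Risk in exposed = 121/194 = 0.62371; risk in unexposed = 135/878 = 0.15376.
RR = 0.62371 / 0.15376 = 4.05643
The risk among the exposed is 4.06 times that among the unexposed.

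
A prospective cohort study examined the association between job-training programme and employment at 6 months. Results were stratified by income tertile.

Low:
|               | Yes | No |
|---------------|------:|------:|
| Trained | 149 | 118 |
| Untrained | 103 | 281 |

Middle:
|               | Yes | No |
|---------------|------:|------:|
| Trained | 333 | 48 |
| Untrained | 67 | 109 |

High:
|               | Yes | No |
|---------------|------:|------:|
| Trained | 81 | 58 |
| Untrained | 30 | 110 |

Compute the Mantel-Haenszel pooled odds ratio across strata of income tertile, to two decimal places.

OR_MH = Σ(aᵢdᵢ/nᵢ) / Σ(bᵢcᵢ/nᵢ), where nᵢ is the stratum total.
Stratum 1 (Low): n = 651; a·d/n = 149·281/651 = 64.3149; b·c/n = 118·103/651 = 18.6697
Stratum 2 (Middle): n = 557; a·d/n = 333·109/557 = 65.1652; b·c/n = 48·67/557 = 5.7738
Stratum 3 (High): n = 279; a·d/n = 81·110/279 = 31.9355; b·c/n = 58·30/279 = 6.2366
OR_MH = (64.3149 + 65.1652 + 31.9355) / (18.6697 + 5.7738 + 6.2366) = 161.4156 / 30.6801 = 5.26125

5.26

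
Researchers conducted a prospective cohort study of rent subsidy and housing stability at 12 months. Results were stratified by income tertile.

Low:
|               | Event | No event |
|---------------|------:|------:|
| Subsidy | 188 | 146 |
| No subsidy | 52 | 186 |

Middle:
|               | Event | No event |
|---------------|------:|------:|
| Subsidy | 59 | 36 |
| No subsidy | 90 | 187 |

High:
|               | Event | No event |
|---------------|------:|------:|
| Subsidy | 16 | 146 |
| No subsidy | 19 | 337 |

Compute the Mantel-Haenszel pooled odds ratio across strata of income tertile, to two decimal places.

3.70

OR_MH = Σ(aᵢdᵢ/nᵢ) / Σ(bᵢcᵢ/nᵢ), where nᵢ is the stratum total.
Stratum 1 (Low): n = 572; a·d/n = 188·186/572 = 61.1329; b·c/n = 146·52/572 = 13.2727
Stratum 2 (Middle): n = 372; a·d/n = 59·187/372 = 29.6586; b·c/n = 36·90/372 = 8.7097
Stratum 3 (High): n = 518; a·d/n = 16·337/518 = 10.4093; b·c/n = 146·19/518 = 5.3552
OR_MH = (61.1329 + 29.6586 + 10.4093) / (13.2727 + 8.7097 + 5.3552) = 101.2007 / 27.3376 = 3.70189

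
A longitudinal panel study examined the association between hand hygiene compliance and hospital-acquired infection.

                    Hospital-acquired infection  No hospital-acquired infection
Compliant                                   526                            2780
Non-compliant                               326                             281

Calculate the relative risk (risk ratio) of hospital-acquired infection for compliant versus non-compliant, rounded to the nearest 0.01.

0.30

Cells: a = 526, b = 2780, c = 326, d = 281.
Risk in exposed = 526/3306 = 0.15910; risk in unexposed = 326/607 = 0.53707.
RR = 0.15910 / 0.53707 = 0.29625
The risk is 70% lower among the exposed than among the unexposed.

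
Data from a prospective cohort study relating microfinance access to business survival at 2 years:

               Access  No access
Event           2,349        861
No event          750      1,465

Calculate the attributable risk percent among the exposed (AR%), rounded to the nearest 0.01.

Reading the table with exposure as columns: a = 2349 (Access, case), b = 750 (Access, non-case), c = 861 (No access, case), d = 1465.
Risk in exposed = 2349/3099 = 0.75799; risk in unexposed = 861/2326 = 0.37016.
RR = 0.75799/0.37016 = 2.04771
AR% = (RR − 1)/RR × 100 = (2.04771 − 1)/2.04771 × 100 = 51.1649%

51.16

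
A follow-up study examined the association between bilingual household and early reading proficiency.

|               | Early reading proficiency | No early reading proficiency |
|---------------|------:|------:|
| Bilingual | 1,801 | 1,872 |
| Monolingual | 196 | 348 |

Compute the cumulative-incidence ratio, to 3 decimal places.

1.361

Cells: a = 1801, b = 1872, c = 196, d = 348.
Risk in exposed = 1801/3673 = 0.49033; risk in unexposed = 196/544 = 0.36029.
RR = 0.49033 / 0.36029 = 1.36093
The risk among the exposed is 1.36 times that among the unexposed.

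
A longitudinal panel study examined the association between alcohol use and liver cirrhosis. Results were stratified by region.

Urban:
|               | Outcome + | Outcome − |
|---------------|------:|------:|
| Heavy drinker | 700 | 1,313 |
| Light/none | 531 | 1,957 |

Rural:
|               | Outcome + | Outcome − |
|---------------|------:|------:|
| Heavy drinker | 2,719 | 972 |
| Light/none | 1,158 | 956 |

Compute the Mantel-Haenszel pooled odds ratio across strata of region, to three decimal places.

OR_MH = Σ(aᵢdᵢ/nᵢ) / Σ(bᵢcᵢ/nᵢ), where nᵢ is the stratum total.
Stratum 1 (Urban): n = 4501; a·d/n = 700·1957/4501 = 304.3546; b·c/n = 1313·531/4501 = 154.8996
Stratum 2 (Rural): n = 5805; a·d/n = 2719·956/5805 = 447.7802; b·c/n = 972·1158/5805 = 193.8977
OR_MH = (304.3546 + 447.7802) / (154.8996 + 193.8977) = 752.1348 / 348.7973 = 2.15637

2.156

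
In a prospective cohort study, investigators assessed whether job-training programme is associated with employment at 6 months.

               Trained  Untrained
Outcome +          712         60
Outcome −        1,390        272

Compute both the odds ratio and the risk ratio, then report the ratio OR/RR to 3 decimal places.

Reading the table with exposure as columns: a = 712 (Trained, case), b = 1390 (Trained, non-case), c = 60 (Untrained, case), d = 272.
OR = (712·272)/(1390·60) = 193664/83400 = 2.32211
Risk in exposed = 712/2102 = 0.33873; risk in unexposed = 60/332 = 0.18072; RR = 1.87428
OR/RR = 2.32211 / 1.87428 = 1.23894
The outcome is not rare, so the OR lies further from 1 than the RR.

1.239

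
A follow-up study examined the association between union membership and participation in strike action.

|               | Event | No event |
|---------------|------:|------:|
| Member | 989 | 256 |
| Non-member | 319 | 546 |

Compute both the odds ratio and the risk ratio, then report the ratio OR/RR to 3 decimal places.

Cells: a = 989, b = 256, c = 319, d = 546.
OR = (989·546)/(256·319) = 539994/81664 = 6.61239
Risk in exposed = 989/1245 = 0.79438; risk in unexposed = 319/865 = 0.36879; RR = 2.15403
OR/RR = 6.61239 / 2.15403 = 3.06977
The outcome is not rare, so the OR lies further from 1 than the RR.

3.070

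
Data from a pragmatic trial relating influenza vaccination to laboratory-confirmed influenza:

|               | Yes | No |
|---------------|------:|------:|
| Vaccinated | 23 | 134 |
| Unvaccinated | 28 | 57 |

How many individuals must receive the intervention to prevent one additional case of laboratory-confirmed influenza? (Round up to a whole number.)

6

Risk in treated group = 23/157 = 0.14650; risk in control = 28/85 = 0.32941.
Absolute risk reduction = 0.32941 − 0.14650 = 0.18291
NNT = 1 / ARR = 1 / 0.18291 = 5.467 → round up → 6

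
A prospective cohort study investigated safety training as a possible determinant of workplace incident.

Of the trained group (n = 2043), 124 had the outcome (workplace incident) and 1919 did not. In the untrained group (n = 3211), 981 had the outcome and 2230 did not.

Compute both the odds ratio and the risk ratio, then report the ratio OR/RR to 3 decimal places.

0.739

From the description: a = 124, b = 1919, c = 981, d = 2230.
OR = (124·2230)/(1919·981) = 276520/1882539 = 0.14689
Risk in exposed = 124/2043 = 0.06070; risk in unexposed = 981/3211 = 0.30551; RR = 0.19867
OR/RR = 0.14689 / 0.19867 = 0.73936
The outcome is not rare, so the OR lies further from 1 than the RR.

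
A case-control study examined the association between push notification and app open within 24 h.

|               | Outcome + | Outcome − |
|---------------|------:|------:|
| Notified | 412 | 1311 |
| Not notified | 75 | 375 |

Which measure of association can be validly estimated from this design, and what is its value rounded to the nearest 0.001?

Cells: a = 412, b = 1311, c = 75, d = 375.
This is a case-control study: participants were sampled on outcome status, so risks in the source population cannot be estimated directly — relative risk is not valid here. The odds ratio is the appropriate measure.
OR = (a·d)/(b·c) = (412 × 375) / (1311 × 75) = 154500 / 98325 = 1.57132

1.571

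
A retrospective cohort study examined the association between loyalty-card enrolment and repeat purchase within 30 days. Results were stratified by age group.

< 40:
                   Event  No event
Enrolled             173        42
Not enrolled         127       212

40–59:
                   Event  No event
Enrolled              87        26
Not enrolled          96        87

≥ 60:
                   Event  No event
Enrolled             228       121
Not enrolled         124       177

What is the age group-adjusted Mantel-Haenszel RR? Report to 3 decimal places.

RR_MH = Σ(aᵢ·n₀ᵢ/nᵢ) / Σ(cᵢ·n₁ᵢ/nᵢ), with n₁ᵢ = aᵢ+bᵢ (exposed), n₀ᵢ = cᵢ+dᵢ (unexposed), nᵢ = n₁ᵢ+n₀ᵢ.
Stratum 1 (< 40): n₁ = 215, n₀ = 339, n = 554; a·n₀/n = 173·339/554 = 105.8610; c·n₁/n = 127·215/554 = 49.2870
Stratum 2 (40–59): n₁ = 113, n₀ = 183, n = 296; a·n₀/n = 87·183/296 = 53.7872; c·n₁/n = 96·113/296 = 36.6486
Stratum 3 (≥ 60): n₁ = 349, n₀ = 301, n = 650; a·n₀/n = 228·301/650 = 105.5815; c·n₁/n = 124·349/650 = 66.5785
RR_MH = (105.8610 + 53.7872 + 105.5815) / (49.2870 + 36.6486 + 66.5785) = 265.2297 / 152.5141 = 1.73905

1.739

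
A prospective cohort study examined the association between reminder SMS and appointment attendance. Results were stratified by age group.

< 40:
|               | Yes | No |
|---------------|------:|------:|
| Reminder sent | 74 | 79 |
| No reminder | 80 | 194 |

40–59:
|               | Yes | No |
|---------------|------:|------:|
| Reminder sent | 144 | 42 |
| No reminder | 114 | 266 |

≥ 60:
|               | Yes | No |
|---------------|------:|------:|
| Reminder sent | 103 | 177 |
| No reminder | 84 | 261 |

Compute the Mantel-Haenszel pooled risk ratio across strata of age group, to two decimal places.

1.94

RR_MH = Σ(aᵢ·n₀ᵢ/nᵢ) / Σ(cᵢ·n₁ᵢ/nᵢ), with n₁ᵢ = aᵢ+bᵢ (exposed), n₀ᵢ = cᵢ+dᵢ (unexposed), nᵢ = n₁ᵢ+n₀ᵢ.
Stratum 1 (< 40): n₁ = 153, n₀ = 274, n = 427; a·n₀/n = 74·274/427 = 47.4848; c·n₁/n = 80·153/427 = 28.6651
Stratum 2 (40–59): n₁ = 186, n₀ = 380, n = 566; a·n₀/n = 144·380/566 = 96.6784; c·n₁/n = 114·186/566 = 37.4629
Stratum 3 (≥ 60): n₁ = 280, n₀ = 345, n = 625; a·n₀/n = 103·345/625 = 56.8560; c·n₁/n = 84·280/625 = 37.6320
RR_MH = (47.4848 + 96.6784 + 56.8560) / (28.6651 + 37.4629 + 37.6320) = 201.0192 / 103.7600 = 1.93735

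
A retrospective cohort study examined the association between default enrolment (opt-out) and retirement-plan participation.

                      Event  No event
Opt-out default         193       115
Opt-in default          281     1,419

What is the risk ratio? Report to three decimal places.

Cells: a = 193, b = 115, c = 281, d = 1419.
Risk in exposed = 193/308 = 0.62662; risk in unexposed = 281/1700 = 0.16529.
RR = 0.62662 / 0.16529 = 3.79096
The risk among the exposed is 3.79 times that among the unexposed.

3.791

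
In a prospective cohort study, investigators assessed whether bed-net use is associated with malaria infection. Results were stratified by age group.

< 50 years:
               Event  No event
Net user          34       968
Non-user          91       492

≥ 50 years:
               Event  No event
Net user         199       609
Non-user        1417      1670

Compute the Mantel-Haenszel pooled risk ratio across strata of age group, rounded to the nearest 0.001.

RR_MH = Σ(aᵢ·n₀ᵢ/nᵢ) / Σ(cᵢ·n₁ᵢ/nᵢ), with n₁ᵢ = aᵢ+bᵢ (exposed), n₀ᵢ = cᵢ+dᵢ (unexposed), nᵢ = n₁ᵢ+n₀ᵢ.
Stratum 1 (< 50 years): n₁ = 1002, n₀ = 583, n = 1585; a·n₀/n = 34·583/1585 = 12.5060; c·n₁/n = 91·1002/1585 = 57.5281
Stratum 2 (≥ 50 years): n₁ = 808, n₀ = 3087, n = 3895; a·n₀/n = 199·3087/3895 = 157.7184; c·n₁/n = 1417·808/3895 = 293.9502
RR_MH = (12.5060 + 157.7184) / (57.5281 + 293.9502) = 170.2244 / 351.4783 = 0.48431

0.484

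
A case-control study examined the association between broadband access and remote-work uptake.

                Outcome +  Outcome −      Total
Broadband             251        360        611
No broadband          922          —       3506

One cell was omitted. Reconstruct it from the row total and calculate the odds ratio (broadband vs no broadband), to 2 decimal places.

The missing cell is in the unexposed row: 3506 − 922 = 2584.
So a = 251, b = 360, c = 922, d = 2584.
OR = (a·d)/(b·c) = (251 × 2584) / (360 × 922) = 648584 / 331920 = 1.95404

1.95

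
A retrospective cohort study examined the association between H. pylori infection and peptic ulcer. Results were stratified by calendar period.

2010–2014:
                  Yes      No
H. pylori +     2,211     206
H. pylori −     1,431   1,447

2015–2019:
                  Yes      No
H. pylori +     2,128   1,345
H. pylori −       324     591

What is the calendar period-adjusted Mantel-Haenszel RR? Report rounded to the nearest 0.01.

1.81

RR_MH = Σ(aᵢ·n₀ᵢ/nᵢ) / Σ(cᵢ·n₁ᵢ/nᵢ), with n₁ᵢ = aᵢ+bᵢ (exposed), n₀ᵢ = cᵢ+dᵢ (unexposed), nᵢ = n₁ᵢ+n₀ᵢ.
Stratum 1 (2010–2014): n₁ = 2417, n₀ = 2878, n = 5295; a·n₀/n = 2211·2878/5295 = 1201.7484; c·n₁/n = 1431·2417/5295 = 653.2062
Stratum 2 (2015–2019): n₁ = 3473, n₀ = 915, n = 4388; a·n₀/n = 2128·915/4388 = 443.7375; c·n₁/n = 324·3473/4388 = 256.4385
RR_MH = (1201.7484 + 443.7375) / (653.2062 + 256.4385) = 1645.4859 / 909.6447 = 1.80893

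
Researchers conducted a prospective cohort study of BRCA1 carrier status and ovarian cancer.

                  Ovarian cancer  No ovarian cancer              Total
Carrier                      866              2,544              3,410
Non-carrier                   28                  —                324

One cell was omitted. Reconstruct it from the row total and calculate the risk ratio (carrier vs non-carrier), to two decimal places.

The missing cell is in the unexposed row: 324 − 28 = 296.
So a = 866, b = 2544, c = 28, d = 296.
RR = [a/(a+b)] / [c/(c+d)] = (866/3410) / (28/324) = 0.25396/0.08642 = 2.93867

2.94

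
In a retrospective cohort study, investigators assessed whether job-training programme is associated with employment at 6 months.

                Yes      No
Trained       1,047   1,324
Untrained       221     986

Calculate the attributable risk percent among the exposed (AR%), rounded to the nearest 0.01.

58.54

Cells: a = 1047, b = 1324, c = 221, d = 986.
Risk in exposed = 1047/2371 = 0.44159; risk in unexposed = 221/1207 = 0.18310.
RR = 0.44159/0.18310 = 2.41174
AR% = (RR − 1)/RR × 100 = (2.41174 − 1)/2.41174 × 100 = 58.5361%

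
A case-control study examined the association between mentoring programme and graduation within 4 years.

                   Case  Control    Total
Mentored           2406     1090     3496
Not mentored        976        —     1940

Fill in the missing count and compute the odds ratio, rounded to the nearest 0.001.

2.180

The missing cell is in the unexposed row: 1940 − 976 = 964.
So a = 2406, b = 1090, c = 976, d = 964.
OR = (a·d)/(b·c) = (2406 × 964) / (1090 × 976) = 2319384 / 1063840 = 2.18020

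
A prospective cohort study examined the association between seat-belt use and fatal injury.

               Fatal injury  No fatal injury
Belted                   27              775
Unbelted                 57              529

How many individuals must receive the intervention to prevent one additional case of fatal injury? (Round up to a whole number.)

Risk in treated group = 27/802 = 0.03367; risk in control = 57/586 = 0.09727.
Absolute risk reduction = 0.09727 − 0.03367 = 0.06360
NNT = 1 / ARR = 1 / 0.06360 = 15.722 → round up → 16

16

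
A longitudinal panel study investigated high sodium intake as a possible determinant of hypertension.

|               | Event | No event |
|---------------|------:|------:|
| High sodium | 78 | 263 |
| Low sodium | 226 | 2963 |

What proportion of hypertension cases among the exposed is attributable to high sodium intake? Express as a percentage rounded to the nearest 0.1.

69.0

Cells: a = 78, b = 263, c = 226, d = 2963.
Risk in exposed = 78/341 = 0.22874; risk in unexposed = 226/3189 = 0.07087.
RR = 0.22874/0.07087 = 3.22765
AR% = (RR − 1)/RR × 100 = (3.22765 − 1)/3.22765 × 100 = 69.0177%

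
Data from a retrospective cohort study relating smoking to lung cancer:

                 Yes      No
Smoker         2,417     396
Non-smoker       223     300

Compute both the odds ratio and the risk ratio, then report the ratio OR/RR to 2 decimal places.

4.07

Cells: a = 2417, b = 396, c = 223, d = 300.
OR = (2417·300)/(396·223) = 725100/88308 = 8.21103
Risk in exposed = 2417/2813 = 0.85923; risk in unexposed = 223/523 = 0.42639; RR = 2.01513
OR/RR = 8.21103 / 2.01513 = 4.07469
The outcome is not rare, so the OR lies further from 1 than the RR.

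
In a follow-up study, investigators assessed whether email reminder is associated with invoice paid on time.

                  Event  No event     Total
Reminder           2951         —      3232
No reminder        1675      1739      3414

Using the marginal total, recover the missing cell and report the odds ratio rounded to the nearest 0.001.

10.903

The missing cell is in the exposed row: 3232 − 2951 = 281.
So a = 2951, b = 281, c = 1675, d = 1739.
OR = (a·d)/(b·c) = (2951 × 1739) / (281 × 1675) = 5131789 / 470675 = 10.90304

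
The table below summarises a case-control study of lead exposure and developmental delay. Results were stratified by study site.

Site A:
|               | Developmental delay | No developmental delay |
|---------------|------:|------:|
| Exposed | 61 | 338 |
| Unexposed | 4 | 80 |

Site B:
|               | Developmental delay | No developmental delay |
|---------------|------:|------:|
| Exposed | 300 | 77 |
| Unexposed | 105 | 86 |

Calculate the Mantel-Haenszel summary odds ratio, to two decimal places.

3.26

OR_MH = Σ(aᵢdᵢ/nᵢ) / Σ(bᵢcᵢ/nᵢ), where nᵢ is the stratum total.
Stratum 1 (Site A): n = 483; a·d/n = 61·80/483 = 10.1035; b·c/n = 338·4/483 = 2.7992
Stratum 2 (Site B): n = 568; a·d/n = 300·86/568 = 45.4225; b·c/n = 77·105/568 = 14.2342
OR_MH = (10.1035 + 45.4225) / (2.7992 + 14.2342) = 55.5261 / 17.0333 = 3.25985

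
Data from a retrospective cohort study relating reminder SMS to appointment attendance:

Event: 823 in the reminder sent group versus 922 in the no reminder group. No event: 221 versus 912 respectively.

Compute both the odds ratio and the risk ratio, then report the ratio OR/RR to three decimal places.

From the description: a = 823, b = 221, c = 922, d = 912.
OR = (823·912)/(221·922) = 750576/203762 = 3.68359
Risk in exposed = 823/1044 = 0.78831; risk in unexposed = 922/1834 = 0.50273; RR = 1.56808
OR/RR = 3.68359 / 1.56808 = 2.34911
The outcome is not rare, so the OR lies further from 1 than the RR.

2.349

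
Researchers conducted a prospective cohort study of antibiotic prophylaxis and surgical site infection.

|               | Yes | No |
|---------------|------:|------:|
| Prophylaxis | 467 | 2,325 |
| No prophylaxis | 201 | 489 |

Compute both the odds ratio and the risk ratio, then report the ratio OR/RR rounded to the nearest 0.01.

Cells: a = 467, b = 2325, c = 201, d = 489.
OR = (467·489)/(2325·201) = 228363/467325 = 0.48866
Risk in exposed = 467/2792 = 0.16726; risk in unexposed = 201/690 = 0.29130; RR = 0.57419
OR/RR = 0.48866 / 0.57419 = 0.85104
The outcome is not rare, so the OR lies further from 1 than the RR.

0.85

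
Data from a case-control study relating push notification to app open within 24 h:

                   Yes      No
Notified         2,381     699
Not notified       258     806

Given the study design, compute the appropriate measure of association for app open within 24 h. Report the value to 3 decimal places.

10.641

Cells: a = 2381, b = 699, c = 258, d = 806.
This is a case-control study: participants were sampled on outcome status, so risks in the source population cannot be estimated directly — relative risk is not valid here. The odds ratio is the appropriate measure.
OR = (a·d)/(b·c) = (2381 × 806) / (699 × 258) = 1919086 / 180342 = 10.64137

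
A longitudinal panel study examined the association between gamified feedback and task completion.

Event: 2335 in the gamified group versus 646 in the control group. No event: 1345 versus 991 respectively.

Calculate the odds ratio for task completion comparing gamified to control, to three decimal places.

2.663

From the description: a = 2335, b = 1345, c = 646, d = 991.
OR = (a·d)/(b·c) = (2335 × 991) / (1345 × 646) = 2313985 / 868870 = 2.66321
The odds of task completion are about 2.66 times as high in the gamified group.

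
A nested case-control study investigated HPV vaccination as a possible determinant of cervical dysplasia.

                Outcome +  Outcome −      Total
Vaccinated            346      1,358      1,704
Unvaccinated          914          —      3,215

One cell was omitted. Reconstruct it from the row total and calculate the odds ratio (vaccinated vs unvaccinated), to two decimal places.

0.64

The missing cell is in the unexposed row: 3215 − 914 = 2301.
So a = 346, b = 1358, c = 914, d = 2301.
OR = (a·d)/(b·c) = (346 × 2301) / (1358 × 914) = 796146 / 1241212 = 0.64143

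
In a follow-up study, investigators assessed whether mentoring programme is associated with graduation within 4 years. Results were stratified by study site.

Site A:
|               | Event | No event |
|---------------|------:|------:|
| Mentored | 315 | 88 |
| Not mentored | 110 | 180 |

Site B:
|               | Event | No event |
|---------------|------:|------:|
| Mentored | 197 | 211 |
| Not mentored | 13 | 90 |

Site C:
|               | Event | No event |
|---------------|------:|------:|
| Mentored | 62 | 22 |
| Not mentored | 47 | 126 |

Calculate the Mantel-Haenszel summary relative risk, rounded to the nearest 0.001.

2.377

RR_MH = Σ(aᵢ·n₀ᵢ/nᵢ) / Σ(cᵢ·n₁ᵢ/nᵢ), with n₁ᵢ = aᵢ+bᵢ (exposed), n₀ᵢ = cᵢ+dᵢ (unexposed), nᵢ = n₁ᵢ+n₀ᵢ.
Stratum 1 (Site A): n₁ = 403, n₀ = 290, n = 693; a·n₀/n = 315·290/693 = 131.8182; c·n₁/n = 110·403/693 = 63.9683
Stratum 2 (Site B): n₁ = 408, n₀ = 103, n = 511; a·n₀/n = 197·103/511 = 39.7084; c·n₁/n = 13·408/511 = 10.3796
Stratum 3 (Site C): n₁ = 84, n₀ = 173, n = 257; a·n₀/n = 62·173/257 = 41.7354; c·n₁/n = 47·84/257 = 15.3619
RR_MH = (131.8182 + 39.7084 + 41.7354) / (63.9683 + 10.3796 + 15.3619) = 213.2620 / 89.7098 = 2.37724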